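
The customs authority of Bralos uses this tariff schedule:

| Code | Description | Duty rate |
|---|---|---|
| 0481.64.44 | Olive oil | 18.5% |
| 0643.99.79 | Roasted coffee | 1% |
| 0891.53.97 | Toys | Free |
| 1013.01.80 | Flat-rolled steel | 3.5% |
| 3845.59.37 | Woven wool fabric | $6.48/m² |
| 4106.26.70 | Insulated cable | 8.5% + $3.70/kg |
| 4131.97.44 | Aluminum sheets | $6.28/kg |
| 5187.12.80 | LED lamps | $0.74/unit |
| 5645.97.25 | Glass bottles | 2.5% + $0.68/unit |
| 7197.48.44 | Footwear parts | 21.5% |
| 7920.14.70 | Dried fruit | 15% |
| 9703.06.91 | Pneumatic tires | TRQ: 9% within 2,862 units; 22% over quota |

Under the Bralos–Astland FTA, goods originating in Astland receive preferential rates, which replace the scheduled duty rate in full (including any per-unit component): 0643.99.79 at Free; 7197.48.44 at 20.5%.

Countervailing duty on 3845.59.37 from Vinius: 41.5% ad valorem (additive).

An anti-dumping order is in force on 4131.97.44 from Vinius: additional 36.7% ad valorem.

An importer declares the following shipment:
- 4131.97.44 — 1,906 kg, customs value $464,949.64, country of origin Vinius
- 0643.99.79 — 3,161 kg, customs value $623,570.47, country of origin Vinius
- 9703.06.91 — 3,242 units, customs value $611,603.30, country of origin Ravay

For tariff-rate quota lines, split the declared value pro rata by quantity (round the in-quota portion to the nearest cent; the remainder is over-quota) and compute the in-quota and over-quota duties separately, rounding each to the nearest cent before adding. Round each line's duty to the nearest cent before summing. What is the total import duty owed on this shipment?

$253,205.51

Line 1 (4131.97.44, Vinius, 1,906 kg, $464,949.64):
Base rate for 4131.97.44 is $6.28/kg.
Additional duty on 4131.97.44 from Vinius: +36.7% ad valorem. Applied ad valorem rate = 36.7%.
Duty = $464,949.64 × 36.7% + 1,906 × $6.28 = $182,606.20.
Line 2 (0643.99.79, Vinius, 3,161 kg, $623,570.47):
Base rate for 0643.99.79 is 1%.
0643.99.79 has an FTA preferential rate, but origin Vinius is not Astland; base rate stands.
Duty = $623,570.47 × 1% = $6,235.70.
Line 3 (9703.06.91, Ravay, 3,242 units, $611,603.30):
Code 9703.06.91 is under a tariff-rate quota (threshold 2,862 units). In-quota: 2,862 units at 9%; over-quota: 380 units at 22%.
Pro-rata value split: in-quota = $611,603.30 × 2,862/3,242 = $539,916.30; over-quota = $611,603.30 − $539,916.30 = $71,687.00.
In-quota duty = $539,916.30 × 9% = $48,592.47. Over-quota duty = $71,687.00 × 22% = $15,771.14.
Line duty = $48,592.47 + $15,771.14 = $64,363.61.
Total = $182,606.20 + $6,235.70 + $64,363.61 = $253,205.51.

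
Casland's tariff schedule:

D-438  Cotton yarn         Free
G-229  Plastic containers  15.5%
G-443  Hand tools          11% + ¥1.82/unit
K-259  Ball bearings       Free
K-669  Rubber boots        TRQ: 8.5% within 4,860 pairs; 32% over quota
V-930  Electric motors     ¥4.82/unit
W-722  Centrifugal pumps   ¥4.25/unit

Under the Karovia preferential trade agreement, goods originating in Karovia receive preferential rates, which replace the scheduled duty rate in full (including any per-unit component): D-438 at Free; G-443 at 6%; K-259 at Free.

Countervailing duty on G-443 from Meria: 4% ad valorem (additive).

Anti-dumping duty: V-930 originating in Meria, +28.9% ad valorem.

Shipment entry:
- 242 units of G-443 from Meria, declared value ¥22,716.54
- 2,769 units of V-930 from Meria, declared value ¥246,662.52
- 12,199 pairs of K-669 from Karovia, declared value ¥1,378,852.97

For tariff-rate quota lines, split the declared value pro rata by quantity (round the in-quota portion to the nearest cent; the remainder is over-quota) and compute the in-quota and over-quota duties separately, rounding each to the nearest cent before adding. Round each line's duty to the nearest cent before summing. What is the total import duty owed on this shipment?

¥400,621.35

Line 1 (G-443, Meria, 242 units, ¥22,716.54):
Base rate for G-443 is 11% + ¥1.82/unit.
G-443 has an FTA preferential rate, but origin Meria is not Karovia; base rate stands.
Additional duty on G-443 from Meria: +4%. Applied ad valorem rate: 11% + 4% = 15%.
Duty = ¥22,716.54 × 15% + 242 × ¥1.82 = ¥3,847.92.
Line 2 (V-930, Meria, 2,769 units, ¥246,662.52):
Base rate for V-930 is ¥4.82/unit.
Additional duty on V-930 from Meria: +28.9% ad valorem. Applied ad valorem rate = 28.9%.
Duty = ¥246,662.52 × 28.9% + 2,769 × ¥4.82 = ¥84,632.05.
Line 3 (K-669, Karovia, 12,199 pairs, ¥1,378,852.97):
Code K-669 is under a tariff-rate quota (threshold 4,860 pairs). In-quota: 4,860 pairs at 8.5%; over-quota: 7,339 pairs at 32%.
Pro-rata value split: in-quota = ¥1,378,852.97 × 4,860/12,199 = ¥549,325.80; over-quota = ¥1,378,852.97 − ¥549,325.80 = ¥829,527.17.
In-quota duty = ¥549,325.80 × 8.5% = ¥46,692.69. Over-quota duty = ¥829,527.17 × 32% = ¥265,448.69.
Line duty = ¥46,692.69 + ¥265,448.69 = ¥312,141.38.
Total = ¥3,847.92 + ¥84,632.05 + ¥312,141.38 = ¥400,621.35.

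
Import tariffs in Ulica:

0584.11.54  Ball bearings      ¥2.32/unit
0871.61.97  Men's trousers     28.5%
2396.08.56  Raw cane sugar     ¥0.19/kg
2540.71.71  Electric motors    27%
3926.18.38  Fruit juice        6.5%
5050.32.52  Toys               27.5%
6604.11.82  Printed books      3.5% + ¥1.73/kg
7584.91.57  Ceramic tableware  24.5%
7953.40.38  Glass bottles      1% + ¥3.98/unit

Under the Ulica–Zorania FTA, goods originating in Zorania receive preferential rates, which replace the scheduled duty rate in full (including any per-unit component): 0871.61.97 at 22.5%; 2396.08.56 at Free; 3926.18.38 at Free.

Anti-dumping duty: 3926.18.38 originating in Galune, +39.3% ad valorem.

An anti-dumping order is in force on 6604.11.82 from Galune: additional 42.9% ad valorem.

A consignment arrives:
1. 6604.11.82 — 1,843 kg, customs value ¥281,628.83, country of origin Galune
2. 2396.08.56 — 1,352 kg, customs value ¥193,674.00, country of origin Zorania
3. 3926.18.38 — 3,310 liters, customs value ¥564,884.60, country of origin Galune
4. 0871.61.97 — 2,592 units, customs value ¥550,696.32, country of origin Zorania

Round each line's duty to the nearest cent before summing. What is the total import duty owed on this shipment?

¥516,487.99

Line 1 (6604.11.82, Galune, 1,843 kg, ¥281,628.83):
Base rate for 6604.11.82 is 3.5% + ¥1.73/kg.
Additional duty on 6604.11.82 from Galune: +42.9%. Applied ad valorem rate: 3.5% + 42.9% = 46.4%.
Duty = ¥281,628.83 × 46.4% + 1,843 × ¥1.73 = ¥133,864.17.
Line 2 (2396.08.56, Zorania, 1,352 kg, ¥193,674.00):
Base rate for 2396.08.56 is ¥0.19/kg.
Origin Zorania qualifies under the Ulica–Zorania agreement and 2396.08.56 is covered: preferential rate Free applies instead.
Duty = ¥193,674.00 × 0% = ¥0.00.
Line 3 (3926.18.38, Galune, 3,310 liters, ¥564,884.60):
Base rate for 3926.18.38 is 6.5%.
3926.18.38 has an FTA preferential rate, but origin Galune is not Zorania; base rate stands.
Additional duty on 3926.18.38 from Galune: +39.3%. Applied ad valorem rate: 6.5% + 39.3% = 45.8%.
Duty = ¥564,884.60 × 45.8% = ¥258,717.15.
Line 4 (0871.61.97, Zorania, 2,592 units, ¥550,696.32):
Base rate for 0871.61.97 is 28.5%.
Origin Zorania qualifies under the Ulica–Zorania agreement and 0871.61.97 is covered: preferential rate 22.5% applies instead.
Duty = ¥550,696.32 × 22.5% = ¥123,906.67.
Total = ¥133,864.17 + ¥0.00 + ¥258,717.15 + ¥123,906.67 = ¥516,487.99.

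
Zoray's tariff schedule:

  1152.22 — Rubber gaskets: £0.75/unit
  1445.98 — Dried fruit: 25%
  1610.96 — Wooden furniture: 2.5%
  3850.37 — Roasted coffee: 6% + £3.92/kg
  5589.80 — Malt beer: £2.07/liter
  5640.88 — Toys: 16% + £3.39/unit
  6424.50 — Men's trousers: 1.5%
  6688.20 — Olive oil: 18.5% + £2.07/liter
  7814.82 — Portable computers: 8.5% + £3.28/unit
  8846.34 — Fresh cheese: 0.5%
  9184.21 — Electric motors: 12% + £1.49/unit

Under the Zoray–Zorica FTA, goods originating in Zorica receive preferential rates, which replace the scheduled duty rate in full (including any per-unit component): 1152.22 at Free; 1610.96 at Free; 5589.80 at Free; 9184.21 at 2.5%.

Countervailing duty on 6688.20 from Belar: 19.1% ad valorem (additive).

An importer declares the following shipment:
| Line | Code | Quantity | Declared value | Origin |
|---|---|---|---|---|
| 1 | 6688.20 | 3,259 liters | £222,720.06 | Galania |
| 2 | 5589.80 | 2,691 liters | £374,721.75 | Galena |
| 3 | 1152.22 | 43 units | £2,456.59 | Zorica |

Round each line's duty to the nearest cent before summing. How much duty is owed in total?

Line 1 (6688.20, Galania, 3,259 liters, £222,720.06):
Base rate for 6688.20 is 18.5% + £2.07/liter.
The additional-duty order on 6688.20 targets Belar, not Galania; it does not apply.
Duty = £222,720.06 × 18.5% + 3,259 × £2.07 = £47,949.34.
Line 2 (5589.80, Galena, 2,691 liters, £374,721.75):
Base rate for 5589.80 is £2.07/liter.
5589.80 has an FTA preferential rate, but origin Galena is not Zorica; base rate stands.
Duty = 2,691 × £2.07 = £5,570.37.
Line 3 (1152.22, Zorica, 43 units, £2,456.59):
Base rate for 1152.22 is £0.75/unit.
Origin Zorica qualifies under the Zoray–Zorica agreement and 1152.22 is covered: preferential rate Free applies instead.
Duty = £2,456.59 × 0% = £0.00.
Total = £47,949.34 + £5,570.37 + £0.00 = £53,519.71.

£53,519.71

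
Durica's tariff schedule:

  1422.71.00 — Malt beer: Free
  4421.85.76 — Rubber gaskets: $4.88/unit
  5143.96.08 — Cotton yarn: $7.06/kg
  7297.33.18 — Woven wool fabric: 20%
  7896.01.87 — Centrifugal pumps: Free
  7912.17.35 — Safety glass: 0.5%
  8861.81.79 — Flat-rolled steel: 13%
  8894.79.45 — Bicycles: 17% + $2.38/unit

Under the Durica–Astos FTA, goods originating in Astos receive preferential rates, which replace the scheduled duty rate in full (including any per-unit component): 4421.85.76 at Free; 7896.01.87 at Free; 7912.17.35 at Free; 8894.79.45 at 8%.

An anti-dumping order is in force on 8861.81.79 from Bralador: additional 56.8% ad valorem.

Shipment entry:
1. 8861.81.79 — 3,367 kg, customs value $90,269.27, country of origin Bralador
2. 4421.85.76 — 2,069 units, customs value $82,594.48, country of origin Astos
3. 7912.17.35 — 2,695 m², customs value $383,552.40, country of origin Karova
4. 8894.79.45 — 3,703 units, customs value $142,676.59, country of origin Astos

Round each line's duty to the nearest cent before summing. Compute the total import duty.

Line 1 (8861.81.79, Bralador, 3,367 kg, $90,269.27):
Base rate for 8861.81.79 is 13%.
Additional duty on 8861.81.79 from Bralador: +56.8%. Applied ad valorem rate: 13% + 56.8% = 69.8%.
Duty = $90,269.27 × 69.8% = $63,007.95.
Line 2 (4421.85.76, Astos, 2,069 units, $82,594.48):
Base rate for 4421.85.76 is $4.88/unit.
Origin Astos qualifies under the Durica–Astos agreement and 4421.85.76 is covered: preferential rate Free applies instead.
Duty = $82,594.48 × 0% = $0.00.
Line 3 (7912.17.35, Karova, 2,695 m², $383,552.40):
Base rate for 7912.17.35 is 0.5%.
7912.17.35 has an FTA preferential rate, but origin Karova is not Astos; base rate stands.
Duty = $383,552.40 × 0.5% = $1,917.76.
Line 4 (8894.79.45, Astos, 3,703 units, $142,676.59):
Base rate for 8894.79.45 is 17% + $2.38/unit.
Origin Astos qualifies under the Durica–Astos agreement and 8894.79.45 is covered: preferential rate 8% applies instead.
Duty = $142,676.59 × 8% = $11,414.13.
Total = $63,007.95 + $0.00 + $1,917.76 + $11,414.13 = $76,339.84.

$76,339.84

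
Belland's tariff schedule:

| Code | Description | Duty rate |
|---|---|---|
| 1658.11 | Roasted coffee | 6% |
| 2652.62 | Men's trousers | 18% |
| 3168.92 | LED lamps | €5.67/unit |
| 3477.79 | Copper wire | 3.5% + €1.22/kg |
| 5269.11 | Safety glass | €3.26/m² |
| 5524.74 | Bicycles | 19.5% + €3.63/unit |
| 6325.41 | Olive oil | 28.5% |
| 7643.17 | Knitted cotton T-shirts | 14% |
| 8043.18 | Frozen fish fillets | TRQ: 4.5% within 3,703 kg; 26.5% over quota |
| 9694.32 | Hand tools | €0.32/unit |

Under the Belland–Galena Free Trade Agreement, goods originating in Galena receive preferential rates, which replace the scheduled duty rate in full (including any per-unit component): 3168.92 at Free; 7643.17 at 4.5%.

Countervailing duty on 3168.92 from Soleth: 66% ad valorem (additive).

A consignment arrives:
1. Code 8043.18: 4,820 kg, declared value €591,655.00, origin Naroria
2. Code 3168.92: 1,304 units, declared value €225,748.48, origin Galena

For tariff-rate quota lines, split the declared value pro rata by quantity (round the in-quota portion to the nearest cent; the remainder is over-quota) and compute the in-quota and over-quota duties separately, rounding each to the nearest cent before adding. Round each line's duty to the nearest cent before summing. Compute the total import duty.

Line 1 (8043.18, Naroria, 4,820 kg, €591,655.00):
Code 8043.18 is under a tariff-rate quota (threshold 3,703 kg). In-quota: 3,703 kg at 4.5%; over-quota: 1,117 kg at 26.5%.
Pro-rata value split: in-quota = €591,655.00 × 3,703/4,820 = €454,543.25; over-quota = €591,655.00 − €454,543.25 = €137,111.75.
In-quota duty = €454,543.25 × 4.5% = €20,454.45. Over-quota duty = €137,111.75 × 26.5% = €36,334.61.
Line duty = €20,454.45 + €36,334.61 = €56,789.06.
Line 2 (3168.92, Galena, 1,304 units, €225,748.48):
Base rate for 3168.92 is €5.67/unit.
Origin Galena qualifies under the Belland–Galena agreement and 3168.92 is covered: preferential rate Free applies instead.
The additional-duty order on 3168.92 targets Soleth, not Galena; it does not apply.
Duty = €225,748.48 × 0% = €0.00.
Total = €56,789.06 + €0.00 = €56,789.06.

€56,789.06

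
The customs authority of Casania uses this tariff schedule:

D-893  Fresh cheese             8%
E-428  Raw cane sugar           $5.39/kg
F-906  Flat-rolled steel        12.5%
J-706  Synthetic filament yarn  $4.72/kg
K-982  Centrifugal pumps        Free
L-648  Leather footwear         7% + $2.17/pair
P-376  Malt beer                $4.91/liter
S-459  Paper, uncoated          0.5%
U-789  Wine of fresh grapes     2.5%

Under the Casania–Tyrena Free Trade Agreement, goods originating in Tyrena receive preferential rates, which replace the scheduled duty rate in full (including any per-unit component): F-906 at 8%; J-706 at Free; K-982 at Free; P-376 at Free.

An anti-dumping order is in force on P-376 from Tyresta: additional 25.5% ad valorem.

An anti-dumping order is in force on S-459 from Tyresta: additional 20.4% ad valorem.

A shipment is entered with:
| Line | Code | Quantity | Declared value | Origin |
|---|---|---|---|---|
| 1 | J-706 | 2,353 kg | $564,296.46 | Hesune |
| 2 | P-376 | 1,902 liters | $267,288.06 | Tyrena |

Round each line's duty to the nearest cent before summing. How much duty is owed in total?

Line 1 (J-706, Hesune, 2,353 kg, $564,296.46):
Base rate for J-706 is $4.72/kg.
J-706 has an FTA preferential rate, but origin Hesune is not Tyrena; base rate stands.
Duty = 2,353 × $4.72 = $11,106.16.
Line 2 (P-376, Tyrena, 1,902 liters, $267,288.06):
Base rate for P-376 is $4.91/liter.
Origin Tyrena qualifies under the Casania–Tyrena agreement and P-376 is covered: preferential rate Free applies instead.
The additional-duty order on P-376 targets Tyresta, not Tyrena; it does not apply.
Duty = $267,288.06 × 0% = $0.00.
Total = $11,106.16 + $0.00 = $11,106.16.

$11,106.16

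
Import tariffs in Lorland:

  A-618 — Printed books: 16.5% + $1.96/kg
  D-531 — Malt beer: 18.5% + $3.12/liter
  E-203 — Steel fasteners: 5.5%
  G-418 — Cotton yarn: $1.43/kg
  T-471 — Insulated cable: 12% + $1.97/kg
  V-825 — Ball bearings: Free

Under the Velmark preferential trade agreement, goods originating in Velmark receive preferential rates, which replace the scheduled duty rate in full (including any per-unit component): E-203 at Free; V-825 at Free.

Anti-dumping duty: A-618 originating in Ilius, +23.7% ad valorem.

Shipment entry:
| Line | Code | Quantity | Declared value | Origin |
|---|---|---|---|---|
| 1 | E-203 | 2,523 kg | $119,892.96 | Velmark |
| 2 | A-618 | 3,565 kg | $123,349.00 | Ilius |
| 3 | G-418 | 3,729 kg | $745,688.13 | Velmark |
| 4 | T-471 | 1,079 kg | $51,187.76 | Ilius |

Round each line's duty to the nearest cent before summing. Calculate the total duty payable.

$70,174.33

Line 1 (E-203, Velmark, 2,523 kg, $119,892.96):
Base rate for E-203 is 5.5%.
Origin Velmark qualifies under the Lorland–Velmark agreement and E-203 is covered: preferential rate Free applies instead.
Duty = $119,892.96 × 0% = $0.00.
Line 2 (A-618, Ilius, 3,565 kg, $123,349.00):
Base rate for A-618 is 16.5% + $1.96/kg.
Additional duty on A-618 from Ilius: +23.7%. Applied ad valorem rate: 16.5% + 23.7% = 40.2%.
Duty = $123,349.00 × 40.2% + 3,565 × $1.96 = $56,573.70.
Line 3 (G-418, Velmark, 3,729 kg, $745,688.13):
Base rate for G-418 is $1.43/kg.
Origin Velmark is the FTA partner but G-418 is not on the preference list; base rate stands.
Duty = 3,729 × $1.43 = $5,332.47.
Line 4 (T-471, Ilius, 1,079 kg, $51,187.76):
Base rate for T-471 is 12% + $1.97/kg.
Duty = $51,187.76 × 12% + 1,079 × $1.97 = $8,268.16.
Total = $0.00 + $56,573.70 + $5,332.47 + $8,268.16 = $70,174.33.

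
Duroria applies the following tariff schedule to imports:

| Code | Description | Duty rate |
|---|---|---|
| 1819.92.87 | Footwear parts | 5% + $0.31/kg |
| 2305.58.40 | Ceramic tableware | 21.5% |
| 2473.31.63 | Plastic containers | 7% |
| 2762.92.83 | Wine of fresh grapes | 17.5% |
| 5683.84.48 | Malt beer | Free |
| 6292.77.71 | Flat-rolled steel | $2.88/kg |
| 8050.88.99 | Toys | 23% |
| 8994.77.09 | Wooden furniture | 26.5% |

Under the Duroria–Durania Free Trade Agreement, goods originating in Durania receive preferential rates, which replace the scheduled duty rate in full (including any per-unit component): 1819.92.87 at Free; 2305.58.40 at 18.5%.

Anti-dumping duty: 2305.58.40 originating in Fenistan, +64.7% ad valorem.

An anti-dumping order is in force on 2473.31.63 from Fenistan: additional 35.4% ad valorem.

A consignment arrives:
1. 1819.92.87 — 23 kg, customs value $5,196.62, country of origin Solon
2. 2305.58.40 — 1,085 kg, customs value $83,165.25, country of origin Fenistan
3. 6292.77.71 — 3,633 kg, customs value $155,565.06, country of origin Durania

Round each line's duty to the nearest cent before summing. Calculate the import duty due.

Line 1 (1819.92.87, Solon, 23 kg, $5,196.62):
Base rate for 1819.92.87 is 5% + $0.31/kg.
1819.92.87 has an FTA preferential rate, but origin Solon is not Durania; base rate stands.
Duty = $5,196.62 × 5% + 23 × $0.31 = $266.96.
Line 2 (2305.58.40, Fenistan, 1,085 kg, $83,165.25):
Base rate for 2305.58.40 is 21.5%.
2305.58.40 has an FTA preferential rate, but origin Fenistan is not Durania; base rate stands.
Additional duty on 2305.58.40 from Fenistan: +64.7%. Applied ad valorem rate: 21.5% + 64.7% = 86.2%.
Duty = $83,165.25 × 86.2% = $71,688.45.
Line 3 (6292.77.71, Durania, 3,633 kg, $155,565.06):
Base rate for 6292.77.71 is $2.88/kg.
Origin Durania is the FTA partner but 6292.77.71 is not on the preference list; base rate stands.
Duty = 3,633 × $2.88 = $10,463.04.
Total = $266.96 + $71,688.45 + $10,463.04 = $82,418.45.

$82,418.45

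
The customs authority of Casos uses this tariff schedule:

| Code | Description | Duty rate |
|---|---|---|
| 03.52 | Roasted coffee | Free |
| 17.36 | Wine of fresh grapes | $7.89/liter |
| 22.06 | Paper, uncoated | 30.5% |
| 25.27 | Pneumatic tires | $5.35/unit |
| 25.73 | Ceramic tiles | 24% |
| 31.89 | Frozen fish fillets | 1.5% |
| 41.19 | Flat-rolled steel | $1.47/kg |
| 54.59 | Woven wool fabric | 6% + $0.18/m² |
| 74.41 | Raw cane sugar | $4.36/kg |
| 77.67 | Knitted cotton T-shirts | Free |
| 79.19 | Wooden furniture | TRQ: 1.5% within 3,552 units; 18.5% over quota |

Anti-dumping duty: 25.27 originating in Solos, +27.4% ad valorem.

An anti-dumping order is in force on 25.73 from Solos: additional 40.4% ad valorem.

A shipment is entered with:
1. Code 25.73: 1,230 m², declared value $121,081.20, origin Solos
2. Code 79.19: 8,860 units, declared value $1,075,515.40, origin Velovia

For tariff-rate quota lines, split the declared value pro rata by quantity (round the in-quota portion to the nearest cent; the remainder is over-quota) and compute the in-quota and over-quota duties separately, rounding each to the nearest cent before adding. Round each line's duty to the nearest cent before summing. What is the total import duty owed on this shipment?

Line 1 (25.73, Solos, 1,230 m², $121,081.20):
Base rate for 25.73 is 24%.
Additional duty on 25.73 from Solos: +40.4%. Applied ad valorem rate: 24% + 40.4% = 64.4%.
Duty = $121,081.20 × 64.4% = $77,976.29.
Line 2 (79.19, Velovia, 8,860 units, $1,075,515.40):
Code 79.19 is under a tariff-rate quota (threshold 3,552 units). In-quota: 3,552 units at 1.5%; over-quota: 5,308 units at 18.5%.
Pro-rata value split: in-quota = $1,075,515.40 × 3,552/8,860 = $431,177.28; over-quota = $1,075,515.40 − $431,177.28 = $644,338.12.
In-quota duty = $431,177.28 × 1.5% = $6,467.66. Over-quota duty = $644,338.12 × 18.5% = $119,202.55.
Line duty = $6,467.66 + $119,202.55 = $125,670.21.
Total = $77,976.29 + $125,670.21 = $203,646.50.

$203,646.50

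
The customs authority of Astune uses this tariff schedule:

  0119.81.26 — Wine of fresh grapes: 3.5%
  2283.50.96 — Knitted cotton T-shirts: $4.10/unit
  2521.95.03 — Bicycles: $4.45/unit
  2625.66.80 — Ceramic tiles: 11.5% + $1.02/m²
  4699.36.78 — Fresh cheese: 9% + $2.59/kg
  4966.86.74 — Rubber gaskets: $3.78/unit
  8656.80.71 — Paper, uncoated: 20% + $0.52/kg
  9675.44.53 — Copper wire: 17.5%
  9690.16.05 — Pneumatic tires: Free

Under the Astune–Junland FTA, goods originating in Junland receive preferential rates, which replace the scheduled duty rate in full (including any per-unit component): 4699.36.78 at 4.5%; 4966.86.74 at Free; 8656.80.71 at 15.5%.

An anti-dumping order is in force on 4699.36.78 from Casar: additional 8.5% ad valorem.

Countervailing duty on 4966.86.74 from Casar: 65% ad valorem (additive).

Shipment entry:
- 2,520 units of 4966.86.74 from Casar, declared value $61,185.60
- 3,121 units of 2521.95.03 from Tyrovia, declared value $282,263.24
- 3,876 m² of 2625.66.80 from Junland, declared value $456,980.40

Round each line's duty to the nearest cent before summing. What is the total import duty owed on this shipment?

$119,690.96

Line 1 (4966.86.74, Casar, 2,520 units, $61,185.60):
Base rate for 4966.86.74 is $3.78/unit.
4966.86.74 has an FTA preferential rate, but origin Casar is not Junland; base rate stands.
Additional duty on 4966.86.74 from Casar: +65% ad valorem. Applied ad valorem rate = 65%.
Duty = $61,185.60 × 65% + 2,520 × $3.78 = $49,296.24.
Line 2 (2521.95.03, Tyrovia, 3,121 units, $282,263.24):
Base rate for 2521.95.03 is $4.45/unit.
Duty = 3,121 × $4.45 = $13,888.45.
Line 3 (2625.66.80, Junland, 3,876 m², $456,980.40):
Base rate for 2625.66.80 is 11.5% + $1.02/m².
Origin Junland is the FTA partner but 2625.66.80 is not on the preference list; base rate stands.
Duty = $456,980.40 × 11.5% + 3,876 × $1.02 = $56,506.27.
Total = $49,296.24 + $13,888.45 + $56,506.27 = $119,690.96.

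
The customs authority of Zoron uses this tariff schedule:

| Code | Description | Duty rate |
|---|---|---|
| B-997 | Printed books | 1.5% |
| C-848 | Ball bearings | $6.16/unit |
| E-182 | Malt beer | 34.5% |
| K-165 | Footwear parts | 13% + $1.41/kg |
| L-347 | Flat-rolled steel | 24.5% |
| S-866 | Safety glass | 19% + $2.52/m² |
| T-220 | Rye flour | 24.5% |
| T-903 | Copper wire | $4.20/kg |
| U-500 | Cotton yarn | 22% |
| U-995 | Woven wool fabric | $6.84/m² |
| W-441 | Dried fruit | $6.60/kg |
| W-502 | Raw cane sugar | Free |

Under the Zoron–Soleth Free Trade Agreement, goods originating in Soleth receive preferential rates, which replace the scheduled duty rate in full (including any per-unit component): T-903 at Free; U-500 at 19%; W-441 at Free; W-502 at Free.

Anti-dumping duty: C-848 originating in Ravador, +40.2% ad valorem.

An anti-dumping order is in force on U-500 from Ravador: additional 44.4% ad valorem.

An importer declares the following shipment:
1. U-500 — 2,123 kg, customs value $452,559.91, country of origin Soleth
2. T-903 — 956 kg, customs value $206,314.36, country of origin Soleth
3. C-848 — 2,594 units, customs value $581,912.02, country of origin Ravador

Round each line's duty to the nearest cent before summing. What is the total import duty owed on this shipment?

$335,894.05

Line 1 (U-500, Soleth, 2,123 kg, $452,559.91):
Base rate for U-500 is 22%.
Origin Soleth qualifies under the Zoron–Soleth agreement and U-500 is covered: preferential rate 19% applies instead.
The additional-duty order on U-500 targets Ravador, not Soleth; it does not apply.
Duty = $452,559.91 × 19% = $85,986.38.
Line 2 (T-903, Soleth, 956 kg, $206,314.36):
Base rate for T-903 is $4.20/kg.
Origin Soleth qualifies under the Zoron–Soleth agreement and T-903 is covered: preferential rate Free applies instead.
Duty = $206,314.36 × 0% = $0.00.
Line 3 (C-848, Ravador, 2,594 units, $581,912.02):
Base rate for C-848 is $6.16/unit.
Additional duty on C-848 from Ravador: +40.2% ad valorem. Applied ad valorem rate = 40.2%.
Duty = $581,912.02 × 40.2% + 2,594 × $6.16 = $249,907.67.
Total = $85,986.38 + $0.00 + $249,907.67 = $335,894.05.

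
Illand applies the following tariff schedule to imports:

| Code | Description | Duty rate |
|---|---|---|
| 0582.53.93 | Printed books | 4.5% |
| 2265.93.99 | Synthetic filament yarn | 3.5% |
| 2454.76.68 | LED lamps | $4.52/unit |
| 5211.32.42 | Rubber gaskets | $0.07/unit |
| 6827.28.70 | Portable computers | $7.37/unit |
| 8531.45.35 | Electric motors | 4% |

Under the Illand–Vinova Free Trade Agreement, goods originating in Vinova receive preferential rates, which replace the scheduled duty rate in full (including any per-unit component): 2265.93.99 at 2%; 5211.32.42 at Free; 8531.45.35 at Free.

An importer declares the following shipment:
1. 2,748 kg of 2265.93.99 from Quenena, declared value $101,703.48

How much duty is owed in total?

Line 1 (2265.93.99, Quenena, 2,748 kg, $101,703.48):
Base rate for 2265.93.99 is 3.5%.
2265.93.99 has an FTA preferential rate, but origin Quenena is not Vinova; base rate stands.
Duty = $101,703.48 × 3.5% = $3,559.62.

$3,559.62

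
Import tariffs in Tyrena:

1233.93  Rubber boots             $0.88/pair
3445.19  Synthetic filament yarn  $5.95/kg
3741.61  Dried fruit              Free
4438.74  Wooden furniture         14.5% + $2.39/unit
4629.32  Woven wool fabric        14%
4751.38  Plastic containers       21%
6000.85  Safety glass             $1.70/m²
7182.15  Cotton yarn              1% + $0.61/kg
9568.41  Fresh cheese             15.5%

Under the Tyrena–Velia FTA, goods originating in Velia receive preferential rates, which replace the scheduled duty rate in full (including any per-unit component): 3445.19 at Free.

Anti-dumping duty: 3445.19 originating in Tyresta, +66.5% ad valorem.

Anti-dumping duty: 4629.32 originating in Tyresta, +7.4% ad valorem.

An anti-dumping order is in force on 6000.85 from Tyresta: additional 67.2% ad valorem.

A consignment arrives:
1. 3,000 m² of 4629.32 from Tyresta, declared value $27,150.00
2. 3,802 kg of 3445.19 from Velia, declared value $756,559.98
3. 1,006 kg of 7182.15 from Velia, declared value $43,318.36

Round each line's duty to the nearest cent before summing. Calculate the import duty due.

$6,856.94

Line 1 (4629.32, Tyresta, 3,000 m², $27,150.00):
Base rate for 4629.32 is 14%.
Additional duty on 4629.32 from Tyresta: +7.4%. Applied ad valorem rate: 14% + 7.4% = 21.4%.
Duty = $27,150.00 × 21.4% = $5,810.10.
Line 2 (3445.19, Velia, 3,802 kg, $756,559.98):
Base rate for 3445.19 is $5.95/kg.
Origin Velia qualifies under the Tyrena–Velia agreement and 3445.19 is covered: preferential rate Free applies instead.
The additional-duty order on 3445.19 targets Tyresta, not Velia; it does not apply.
Duty = $756,559.98 × 0% = $0.00.
Line 3 (7182.15, Velia, 1,006 kg, $43,318.36):
Base rate for 7182.15 is 1% + $0.61/kg.
Origin Velia is the FTA partner but 7182.15 is not on the preference list; base rate stands.
Duty = $43,318.36 × 1% + 1,006 × $0.61 = $1,046.84.
Total = $5,810.10 + $0.00 + $1,046.84 = $6,856.94.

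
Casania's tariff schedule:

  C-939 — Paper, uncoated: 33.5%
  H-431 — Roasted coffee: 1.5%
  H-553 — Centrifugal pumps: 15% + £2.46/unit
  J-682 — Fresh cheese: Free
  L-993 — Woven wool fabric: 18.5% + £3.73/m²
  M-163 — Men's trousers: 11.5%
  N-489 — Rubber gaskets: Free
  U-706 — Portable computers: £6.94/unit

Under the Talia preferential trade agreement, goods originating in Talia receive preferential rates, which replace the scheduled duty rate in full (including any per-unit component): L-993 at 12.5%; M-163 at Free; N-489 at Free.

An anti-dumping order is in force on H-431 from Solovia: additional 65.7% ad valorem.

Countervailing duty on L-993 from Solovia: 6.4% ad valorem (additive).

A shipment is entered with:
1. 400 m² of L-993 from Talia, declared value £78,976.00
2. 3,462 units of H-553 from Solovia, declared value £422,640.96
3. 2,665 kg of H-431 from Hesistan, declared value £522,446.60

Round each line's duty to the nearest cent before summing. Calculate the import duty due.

£89,621.36

Line 1 (L-993, Talia, 400 m², £78,976.00):
Base rate for L-993 is 18.5% + £3.73/m².
Origin Talia qualifies under the Casania–Talia agreement and L-993 is covered: preferential rate 12.5% applies instead.
The additional-duty order on L-993 targets Solovia, not Talia; it does not apply.
Duty = £78,976.00 × 12.5% = £9,872.00.
Line 2 (H-553, Solovia, 3,462 units, £422,640.96):
Base rate for H-553 is 15% + £2.46/unit.
Duty = £422,640.96 × 15% + 3,462 × £2.46 = £71,912.66.
Line 3 (H-431, Hesistan, 2,665 kg, £522,446.60):
Base rate for H-431 is 1.5%.
The additional-duty order on H-431 targets Solovia, not Hesistan; it does not apply.
Duty = £522,446.60 × 1.5% = £7,836.70.
Total = £9,872.00 + £71,912.66 + £7,836.70 = £89,621.36.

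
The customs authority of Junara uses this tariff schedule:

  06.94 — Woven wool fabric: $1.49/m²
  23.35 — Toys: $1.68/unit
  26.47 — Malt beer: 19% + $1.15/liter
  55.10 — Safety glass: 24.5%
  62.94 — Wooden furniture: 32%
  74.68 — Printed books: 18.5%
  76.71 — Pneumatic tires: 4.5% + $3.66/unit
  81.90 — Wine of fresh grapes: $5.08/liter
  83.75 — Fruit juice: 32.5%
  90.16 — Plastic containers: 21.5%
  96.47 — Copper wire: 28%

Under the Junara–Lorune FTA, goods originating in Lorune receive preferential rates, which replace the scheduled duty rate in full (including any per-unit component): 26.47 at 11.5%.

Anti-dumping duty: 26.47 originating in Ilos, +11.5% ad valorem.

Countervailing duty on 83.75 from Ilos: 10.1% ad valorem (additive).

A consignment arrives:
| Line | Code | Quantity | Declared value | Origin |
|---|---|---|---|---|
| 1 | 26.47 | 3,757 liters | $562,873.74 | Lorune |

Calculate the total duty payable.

Line 1 (26.47, Lorune, 3,757 liters, $562,873.74):
Base rate for 26.47 is 19% + $1.15/liter.
Origin Lorune qualifies under the Junara–Lorune agreement and 26.47 is covered: preferential rate 11.5% applies instead.
The additional-duty order on 26.47 targets Ilos, not Lorune; it does not apply.
Duty = $562,873.74 × 11.5% = $64,730.48.

$64,730.48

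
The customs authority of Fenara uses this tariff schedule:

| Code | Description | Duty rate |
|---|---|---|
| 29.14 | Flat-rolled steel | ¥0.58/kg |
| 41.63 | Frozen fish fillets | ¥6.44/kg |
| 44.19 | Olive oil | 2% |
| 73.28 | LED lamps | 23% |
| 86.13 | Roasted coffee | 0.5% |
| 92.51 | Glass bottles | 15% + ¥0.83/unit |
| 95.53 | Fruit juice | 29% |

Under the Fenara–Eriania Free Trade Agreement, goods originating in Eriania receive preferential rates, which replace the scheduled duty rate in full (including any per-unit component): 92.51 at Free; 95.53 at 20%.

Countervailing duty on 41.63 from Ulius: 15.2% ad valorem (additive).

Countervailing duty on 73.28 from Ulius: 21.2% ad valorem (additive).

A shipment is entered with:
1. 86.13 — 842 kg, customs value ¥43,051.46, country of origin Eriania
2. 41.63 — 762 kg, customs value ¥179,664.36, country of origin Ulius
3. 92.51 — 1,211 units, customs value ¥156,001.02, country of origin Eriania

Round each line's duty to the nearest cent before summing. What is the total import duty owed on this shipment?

¥32,431.52

Line 1 (86.13, Eriania, 842 kg, ¥43,051.46):
Base rate for 86.13 is 0.5%.
Origin Eriania is the FTA partner but 86.13 is not on the preference list; base rate stands.
Duty = ¥43,051.46 × 0.5% = ¥215.26.
Line 2 (41.63, Ulius, 762 kg, ¥179,664.36):
Base rate for 41.63 is ¥6.44/kg.
Additional duty on 41.63 from Ulius: +15.2% ad valorem. Applied ad valorem rate = 15.2%.
Duty = ¥179,664.36 × 15.2% + 762 × ¥6.44 = ¥32,216.26.
Line 3 (92.51, Eriania, 1,211 units, ¥156,001.02):
Base rate for 92.51 is 15% + ¥0.83/unit.
Origin Eriania qualifies under the Fenara–Eriania agreement and 92.51 is covered: preferential rate Free applies instead.
Duty = ¥156,001.02 × 0% = ¥0.00.
Total = ¥215.26 + ¥32,216.26 + ¥0.00 = ¥32,431.52.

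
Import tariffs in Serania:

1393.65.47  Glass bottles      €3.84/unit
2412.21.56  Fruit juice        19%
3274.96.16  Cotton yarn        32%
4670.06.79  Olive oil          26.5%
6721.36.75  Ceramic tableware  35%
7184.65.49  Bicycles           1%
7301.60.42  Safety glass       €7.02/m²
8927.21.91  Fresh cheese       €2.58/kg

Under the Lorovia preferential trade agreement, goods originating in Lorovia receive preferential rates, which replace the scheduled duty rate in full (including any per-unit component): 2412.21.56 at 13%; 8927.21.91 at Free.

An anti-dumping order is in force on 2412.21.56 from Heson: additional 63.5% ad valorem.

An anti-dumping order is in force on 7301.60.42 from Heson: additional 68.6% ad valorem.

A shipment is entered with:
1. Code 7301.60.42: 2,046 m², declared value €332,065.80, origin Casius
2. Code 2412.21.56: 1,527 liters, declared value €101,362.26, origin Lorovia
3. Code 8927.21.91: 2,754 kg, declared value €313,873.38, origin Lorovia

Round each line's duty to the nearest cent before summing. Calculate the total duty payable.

€27,540.01

Line 1 (7301.60.42, Casius, 2,046 m², €332,065.80):
Base rate for 7301.60.42 is €7.02/m².
The additional-duty order on 7301.60.42 targets Heson, not Casius; it does not apply.
Duty = 2,046 × €7.02 = €14,362.92.
Line 2 (2412.21.56, Lorovia, 1,527 liters, €101,362.26):
Base rate for 2412.21.56 is 19%.
Origin Lorovia qualifies under the Serania–Lorovia agreement and 2412.21.56 is covered: preferential rate 13% applies instead.
The additional-duty order on 2412.21.56 targets Heson, not Lorovia; it does not apply.
Duty = €101,362.26 × 13% = €13,177.09.
Line 3 (8927.21.91, Lorovia, 2,754 kg, €313,873.38):
Base rate for 8927.21.91 is €2.58/kg.
Origin Lorovia qualifies under the Serania–Lorovia agreement and 8927.21.91 is covered: preferential rate Free applies instead.
Duty = €313,873.38 × 0% = €0.00.
Total = €14,362.92 + €13,177.09 + €0.00 = €27,540.01.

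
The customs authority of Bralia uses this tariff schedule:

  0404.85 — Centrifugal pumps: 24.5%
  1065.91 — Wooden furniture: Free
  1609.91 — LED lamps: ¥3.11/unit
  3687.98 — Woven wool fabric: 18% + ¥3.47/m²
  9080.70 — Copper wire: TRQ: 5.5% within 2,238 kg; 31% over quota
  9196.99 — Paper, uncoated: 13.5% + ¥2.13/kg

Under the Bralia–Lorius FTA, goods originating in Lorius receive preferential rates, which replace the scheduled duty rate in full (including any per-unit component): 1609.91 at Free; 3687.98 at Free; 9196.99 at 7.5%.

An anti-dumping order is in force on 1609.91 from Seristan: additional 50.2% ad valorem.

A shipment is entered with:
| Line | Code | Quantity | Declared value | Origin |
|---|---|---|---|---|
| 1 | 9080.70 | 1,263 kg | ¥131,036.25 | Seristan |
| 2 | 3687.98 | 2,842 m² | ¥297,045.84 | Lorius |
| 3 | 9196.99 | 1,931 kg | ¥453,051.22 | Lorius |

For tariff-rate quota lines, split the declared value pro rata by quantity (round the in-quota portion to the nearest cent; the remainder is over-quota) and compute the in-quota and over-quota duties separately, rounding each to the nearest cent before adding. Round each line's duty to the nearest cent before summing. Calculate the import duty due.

Line 1 (9080.70, Seristan, 1,263 kg, ¥131,036.25):
Code 9080.70 is under a tariff-rate quota (threshold 2,238 kg). Quantity 1,263 kg is within the quota, so the in-quota rate 5.5% applies to the full value.
Duty = ¥131,036.25 × 5.5% = ¥7,206.99.
Line 2 (3687.98, Lorius, 2,842 m², ¥297,045.84):
Base rate for 3687.98 is 18% + ¥3.47/m².
Origin Lorius qualifies under the Bralia–Lorius agreement and 3687.98 is covered: preferential rate Free applies instead.
Duty = ¥297,045.84 × 0% = ¥0.00.
Line 3 (9196.99, Lorius, 1,931 kg, ¥453,051.22):
Base rate for 9196.99 is 13.5% + ¥2.13/kg.
Origin Lorius qualifies under the Bralia–Lorius agreement and 9196.99 is covered: preferential rate 7.5% applies instead.
Duty = ¥453,051.22 × 7.5% = ¥33,978.84.
Total = ¥7,206.99 + ¥0.00 + ¥33,978.84 = ¥41,185.83.

¥41,185.83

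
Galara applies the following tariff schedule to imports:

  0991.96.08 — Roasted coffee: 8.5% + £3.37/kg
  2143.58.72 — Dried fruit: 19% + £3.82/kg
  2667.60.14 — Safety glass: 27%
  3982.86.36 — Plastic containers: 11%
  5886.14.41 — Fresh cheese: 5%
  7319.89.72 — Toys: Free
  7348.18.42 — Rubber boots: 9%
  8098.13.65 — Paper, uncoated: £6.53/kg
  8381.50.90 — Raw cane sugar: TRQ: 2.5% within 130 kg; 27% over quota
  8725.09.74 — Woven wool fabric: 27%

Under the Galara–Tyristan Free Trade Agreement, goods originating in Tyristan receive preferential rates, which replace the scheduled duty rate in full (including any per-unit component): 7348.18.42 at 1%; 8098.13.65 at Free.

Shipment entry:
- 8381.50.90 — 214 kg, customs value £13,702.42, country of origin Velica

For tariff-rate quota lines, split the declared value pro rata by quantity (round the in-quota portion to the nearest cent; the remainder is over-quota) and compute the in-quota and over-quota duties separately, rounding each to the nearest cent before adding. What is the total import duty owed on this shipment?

Line 1 (8381.50.90, Velica, 214 kg, £13,702.42):
Code 8381.50.90 is under a tariff-rate quota (threshold 130 kg). In-quota: 130 kg at 2.5%; over-quota: 84 kg at 27%.
Pro-rata value split: in-quota = £13,702.42 × 130/214 = £8,323.90; over-quota = £13,702.42 − £8,323.90 = £5,378.52.
In-quota duty = £8,323.90 × 2.5% = £208.10. Over-quota duty = £5,378.52 × 27% = £1,452.20.
Line duty = £208.10 + £1,452.20 = £1,660.30.

£1,660.30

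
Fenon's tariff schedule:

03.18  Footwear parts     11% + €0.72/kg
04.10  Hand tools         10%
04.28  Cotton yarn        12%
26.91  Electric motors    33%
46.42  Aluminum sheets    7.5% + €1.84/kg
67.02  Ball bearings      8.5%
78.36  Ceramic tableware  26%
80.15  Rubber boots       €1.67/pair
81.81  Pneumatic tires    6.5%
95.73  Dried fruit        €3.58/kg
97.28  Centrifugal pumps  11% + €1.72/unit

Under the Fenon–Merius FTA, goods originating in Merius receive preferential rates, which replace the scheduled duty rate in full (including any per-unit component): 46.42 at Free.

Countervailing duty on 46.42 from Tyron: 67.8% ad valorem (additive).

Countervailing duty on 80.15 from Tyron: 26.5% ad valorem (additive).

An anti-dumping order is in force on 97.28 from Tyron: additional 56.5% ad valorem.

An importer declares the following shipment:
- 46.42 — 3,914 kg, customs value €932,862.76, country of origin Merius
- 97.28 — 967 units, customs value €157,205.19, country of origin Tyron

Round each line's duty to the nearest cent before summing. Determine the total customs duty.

Line 1 (46.42, Merius, 3,914 kg, €932,862.76):
Base rate for 46.42 is 7.5% + €1.84/kg.
Origin Merius qualifies under the Fenon–Merius agreement and 46.42 is covered: preferential rate Free applies instead.
The additional-duty order on 46.42 targets Tyron, not Merius; it does not apply.
Duty = €932,862.76 × 0% = €0.00.
Line 2 (97.28, Tyron, 967 units, €157,205.19):
Base rate for 97.28 is 11% + €1.72/unit.
Additional duty on 97.28 from Tyron: +56.5%. Applied ad valorem rate: 11% + 56.5% = 67.5%.
Duty = €157,205.19 × 67.5% + 967 × €1.72 = €107,776.74.
Total = €0.00 + €107,776.74 = €107,776.74.

€107,776.74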